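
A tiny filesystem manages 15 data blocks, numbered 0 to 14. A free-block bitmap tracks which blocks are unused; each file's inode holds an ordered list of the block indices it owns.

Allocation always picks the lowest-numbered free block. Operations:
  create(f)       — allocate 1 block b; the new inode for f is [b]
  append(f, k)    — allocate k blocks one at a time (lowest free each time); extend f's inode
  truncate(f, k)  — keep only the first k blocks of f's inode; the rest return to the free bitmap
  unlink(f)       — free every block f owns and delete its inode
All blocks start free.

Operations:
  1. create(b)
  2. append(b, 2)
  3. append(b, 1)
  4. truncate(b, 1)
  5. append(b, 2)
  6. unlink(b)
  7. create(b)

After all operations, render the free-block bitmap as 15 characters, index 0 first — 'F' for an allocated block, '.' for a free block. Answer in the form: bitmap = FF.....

bitmap = F..............

  1. create(b)  ⇒  F..............  {b→[0]}
  2. append(b, 2)  ⇒  FFF............  {b→[0, 1, 2]}
  3. append(b, 1)  ⇒  FFFF...........  {b→[0, 1, 2, 3]}
  4. truncate(b, 1)  ⇒  F..............  {b→[0]}
  5. append(b, 2)  ⇒  FFF............  {b→[0, 1, 2]}
  6. unlink(b)  ⇒  ...............  {}
  7. create(b)  ⇒  F..............  {b→[0]}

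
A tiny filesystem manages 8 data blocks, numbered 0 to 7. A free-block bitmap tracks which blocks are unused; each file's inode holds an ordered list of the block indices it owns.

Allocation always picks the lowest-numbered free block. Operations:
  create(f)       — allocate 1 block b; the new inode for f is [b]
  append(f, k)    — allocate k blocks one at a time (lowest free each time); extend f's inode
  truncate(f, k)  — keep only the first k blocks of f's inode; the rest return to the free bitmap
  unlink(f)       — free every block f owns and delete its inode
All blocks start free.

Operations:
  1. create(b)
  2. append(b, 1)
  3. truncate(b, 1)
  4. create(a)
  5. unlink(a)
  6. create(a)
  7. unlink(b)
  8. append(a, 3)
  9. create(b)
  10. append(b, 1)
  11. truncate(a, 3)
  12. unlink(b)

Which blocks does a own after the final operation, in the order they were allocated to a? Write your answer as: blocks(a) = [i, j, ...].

  1. create(b)  ⇒  F.......  {b→[0]}
  2. append(b, 1)  ⇒  FF......  {b→[0, 1]}
  3. truncate(b, 1)  ⇒  F.......  {b→[0]}
  4. create(a)  ⇒  FF......  {a→[1]; b→[0]}
  5. unlink(a)  ⇒  F.......  {b→[0]}
  6. create(a)  ⇒  FF......  {a→[1]; b→[0]}
  7. unlink(b)  ⇒  .F......  {a→[1]}
  8. append(a, 3)  ⇒  FFFF....  {a→[1, 0, 2, 3]}
  9. create(b)  ⇒  FFFFF...  {a→[1, 0, 2, 3]; b→[4]}
  10. append(b, 1)  ⇒  FFFFFF..  {a→[1, 0, 2, 3]; b→[4, 5]}
  11. truncate(a, 3)  ⇒  FFF.FF..  {a→[1, 0, 2]; b→[4, 5]}
  12. unlink(b)  ⇒  FFF.....  {a→[1, 0, 2]}

blocks(a) = [1, 0, 2]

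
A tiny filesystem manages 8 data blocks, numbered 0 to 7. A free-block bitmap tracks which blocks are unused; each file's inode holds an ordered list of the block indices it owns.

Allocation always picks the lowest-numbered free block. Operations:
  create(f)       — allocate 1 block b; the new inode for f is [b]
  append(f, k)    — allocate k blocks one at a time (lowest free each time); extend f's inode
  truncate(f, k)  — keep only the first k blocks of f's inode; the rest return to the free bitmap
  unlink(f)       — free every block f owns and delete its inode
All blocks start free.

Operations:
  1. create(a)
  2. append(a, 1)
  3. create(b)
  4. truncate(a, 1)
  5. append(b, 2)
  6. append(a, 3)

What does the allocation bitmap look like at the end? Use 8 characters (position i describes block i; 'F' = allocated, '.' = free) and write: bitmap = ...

bitmap = FFFFFFF.

after create(a) → a:[0]  free=[F.......]
after append(a, 1) → a:[0, 1]  free=[FF......]
after create(b) → a:[0, 1], b:[2]  free=[FFF.....]
after truncate(a, 1) → a:[0], b:[2]  free=[F.F.....]
after append(b, 2) → a:[0], b:[2, 1, 3]  free=[FFFF....]
after append(a, 3) → a:[0, 4, 5, 6], b:[2, 1, 3]  free=[FFFFFFF.]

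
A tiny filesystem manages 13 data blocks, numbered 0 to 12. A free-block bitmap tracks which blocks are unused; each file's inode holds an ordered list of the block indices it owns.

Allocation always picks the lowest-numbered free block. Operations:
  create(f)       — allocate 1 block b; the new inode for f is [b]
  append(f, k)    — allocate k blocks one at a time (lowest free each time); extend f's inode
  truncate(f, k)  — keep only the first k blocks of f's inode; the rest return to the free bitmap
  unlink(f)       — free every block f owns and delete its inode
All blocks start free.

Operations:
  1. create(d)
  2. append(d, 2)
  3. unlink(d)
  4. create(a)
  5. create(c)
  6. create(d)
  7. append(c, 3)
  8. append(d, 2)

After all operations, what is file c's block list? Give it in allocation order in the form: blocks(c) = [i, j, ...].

create(d): bitmap=F............ | d=[0]
append(d, 2): bitmap=FFF.......... | d=[0, 1, 2]
unlink(d): bitmap=............. | 
create(a): bitmap=F............ | a=[0]
create(c): bitmap=FF........... | a=[0] c=[1]
create(d): bitmap=FFF.......... | a=[0] c=[1] d=[2]
append(c, 3): bitmap=FFFFFF....... | a=[0] c=[1, 3, 4, 5] d=[2]
append(d, 2): bitmap=FFFFFFFF..... | a=[0] c=[1, 3, 4, 5] d=[2, 6, 7]

blocks(c) = [1, 3, 4, 5]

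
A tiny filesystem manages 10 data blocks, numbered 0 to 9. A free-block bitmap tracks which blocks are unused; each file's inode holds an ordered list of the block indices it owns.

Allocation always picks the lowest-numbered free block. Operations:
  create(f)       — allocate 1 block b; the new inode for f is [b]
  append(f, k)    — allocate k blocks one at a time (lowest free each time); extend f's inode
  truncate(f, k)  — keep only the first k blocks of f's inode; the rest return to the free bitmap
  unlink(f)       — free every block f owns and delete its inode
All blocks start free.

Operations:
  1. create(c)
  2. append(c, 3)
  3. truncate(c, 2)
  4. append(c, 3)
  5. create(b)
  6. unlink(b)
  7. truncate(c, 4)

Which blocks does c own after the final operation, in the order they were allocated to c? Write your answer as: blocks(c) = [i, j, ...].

blocks(c) = [0, 1, 2, 3]

after create(c) → c:[0]  free=[F.........]
after append(c, 3) → c:[0, 1, 2, 3]  free=[FFFF......]
after truncate(c, 2) → c:[0, 1]  free=[FF........]
after append(c, 3) → c:[0, 1, 2, 3, 4]  free=[FFFFF.....]
after create(b) → b:[5], c:[0, 1, 2, 3, 4]  free=[FFFFFF....]
after unlink(b) → c:[0, 1, 2, 3, 4]  free=[FFFFF.....]
after truncate(c, 4) → c:[0, 1, 2, 3]  free=[FFFF......]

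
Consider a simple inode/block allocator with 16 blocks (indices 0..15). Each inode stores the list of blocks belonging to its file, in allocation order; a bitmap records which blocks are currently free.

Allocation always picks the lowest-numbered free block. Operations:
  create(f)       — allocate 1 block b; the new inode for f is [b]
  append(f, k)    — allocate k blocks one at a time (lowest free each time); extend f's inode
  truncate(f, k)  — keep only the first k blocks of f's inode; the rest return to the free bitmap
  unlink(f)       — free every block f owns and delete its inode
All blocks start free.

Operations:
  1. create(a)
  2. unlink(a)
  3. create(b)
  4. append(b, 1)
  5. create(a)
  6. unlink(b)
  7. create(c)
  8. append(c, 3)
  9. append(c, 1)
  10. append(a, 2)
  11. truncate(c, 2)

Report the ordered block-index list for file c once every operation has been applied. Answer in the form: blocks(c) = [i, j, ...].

blocks(c) = [0, 1]

create(a): bitmap=F............... | a=[0]
unlink(a): bitmap=................ | 
create(b): bitmap=F............... | b=[0]
append(b, 1): bitmap=FF.............. | b=[0, 1]
create(a): bitmap=FFF............. | a=[2] b=[0, 1]
unlink(b): bitmap=..F............. | a=[2]
create(c): bitmap=F.F............. | a=[2] c=[0]
append(c, 3): bitmap=FFFFF........... | a=[2] c=[0, 1, 3, 4]
append(c, 1): bitmap=FFFFFF.......... | a=[2] c=[0, 1, 3, 4, 5]
append(a, 2): bitmap=FFFFFFFF........ | a=[2, 6, 7] c=[0, 1, 3, 4, 5]
truncate(c, 2): bitmap=FFF...FF........ | a=[2, 6, 7] c=[0, 1]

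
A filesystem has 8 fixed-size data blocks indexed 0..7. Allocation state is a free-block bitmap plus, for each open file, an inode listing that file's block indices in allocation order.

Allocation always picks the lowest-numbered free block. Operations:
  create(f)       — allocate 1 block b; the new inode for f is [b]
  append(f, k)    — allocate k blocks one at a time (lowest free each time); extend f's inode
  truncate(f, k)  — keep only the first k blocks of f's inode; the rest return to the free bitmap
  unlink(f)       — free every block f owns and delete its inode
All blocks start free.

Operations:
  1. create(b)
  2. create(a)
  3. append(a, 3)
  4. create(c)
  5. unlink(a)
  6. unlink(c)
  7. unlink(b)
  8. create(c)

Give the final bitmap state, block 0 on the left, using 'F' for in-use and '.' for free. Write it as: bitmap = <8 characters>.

bitmap = F.......

after create(b) → b:[0]  free=[F.......]
after create(a) → a:[1], b:[0]  free=[FF......]
after append(a, 3) → a:[1, 2, 3, 4], b:[0]  free=[FFFFF...]
after create(c) → a:[1, 2, 3, 4], b:[0], c:[5]  free=[FFFFFF..]
after unlink(a) → b:[0], c:[5]  free=[F....F..]
after unlink(c) → b:[0]  free=[F.......]
after unlink(b) →   free=[........]
after create(c) → c:[0]  free=[F.......]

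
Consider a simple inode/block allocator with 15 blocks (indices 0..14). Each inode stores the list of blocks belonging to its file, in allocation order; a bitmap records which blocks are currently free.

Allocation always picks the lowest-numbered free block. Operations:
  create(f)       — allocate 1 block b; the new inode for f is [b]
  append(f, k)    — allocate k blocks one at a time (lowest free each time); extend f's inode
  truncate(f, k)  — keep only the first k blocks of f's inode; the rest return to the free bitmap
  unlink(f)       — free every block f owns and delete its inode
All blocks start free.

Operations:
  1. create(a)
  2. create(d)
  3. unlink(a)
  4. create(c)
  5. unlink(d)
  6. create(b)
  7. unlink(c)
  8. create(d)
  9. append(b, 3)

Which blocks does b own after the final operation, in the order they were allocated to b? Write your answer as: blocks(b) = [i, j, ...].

blocks(b) = [1, 2, 3, 4]

[1] create(a) — a=0 (map F..............)
[2] create(d) — a=0 d=1 (map FF.............)
[3] unlink(a) — d=1 (map .F.............)
[4] create(c) — c=0 d=1 (map FF.............)
[5] unlink(d) — c=0 (map F..............)
[6] create(b) — b=1 c=0 (map FF.............)
[7] unlink(c) — b=1 (map .F.............)
[8] create(d) — b=1 d=0 (map FF.............)
[9] append(b, 3) — b=1,2,3,4 d=0 (map FFFFF..........)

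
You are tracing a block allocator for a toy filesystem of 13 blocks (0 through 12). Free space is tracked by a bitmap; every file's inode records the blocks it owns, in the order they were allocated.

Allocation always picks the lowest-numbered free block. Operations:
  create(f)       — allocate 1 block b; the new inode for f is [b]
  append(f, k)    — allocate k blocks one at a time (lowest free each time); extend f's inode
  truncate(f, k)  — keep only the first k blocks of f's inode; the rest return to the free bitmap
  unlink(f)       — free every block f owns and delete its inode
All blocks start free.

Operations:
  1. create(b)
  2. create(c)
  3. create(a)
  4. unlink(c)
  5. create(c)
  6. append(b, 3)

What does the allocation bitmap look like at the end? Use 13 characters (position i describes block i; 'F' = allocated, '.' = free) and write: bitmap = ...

bitmap = FFFFFF.......

after create(b) → b:[0]  free=[F............]
after create(c) → b:[0], c:[1]  free=[FF...........]
after create(a) → a:[2], b:[0], c:[1]  free=[FFF..........]
after unlink(c) → a:[2], b:[0]  free=[F.F..........]
after create(c) → a:[2], b:[0], c:[1]  free=[FFF..........]
after append(b, 3) → a:[2], b:[0, 3, 4, 5], c:[1]  free=[FFFFFF.......]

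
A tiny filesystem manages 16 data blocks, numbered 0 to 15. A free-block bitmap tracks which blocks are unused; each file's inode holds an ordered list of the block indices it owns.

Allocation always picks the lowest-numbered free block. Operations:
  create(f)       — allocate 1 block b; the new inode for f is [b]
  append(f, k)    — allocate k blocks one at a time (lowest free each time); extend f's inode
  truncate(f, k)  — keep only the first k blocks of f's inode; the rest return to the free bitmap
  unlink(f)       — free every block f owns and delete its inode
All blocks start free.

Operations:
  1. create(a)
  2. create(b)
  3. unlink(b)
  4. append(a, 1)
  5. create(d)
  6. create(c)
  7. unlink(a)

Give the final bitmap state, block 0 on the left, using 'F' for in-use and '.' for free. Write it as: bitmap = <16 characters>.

bitmap = ..FF............

after create(a) → a:[0]  free=[F...............]
after create(b) → a:[0], b:[1]  free=[FF..............]
after unlink(b) → a:[0]  free=[F...............]
after append(a, 1) → a:[0, 1]  free=[FF..............]
after create(d) → a:[0, 1], d:[2]  free=[FFF.............]
after create(c) → a:[0, 1], c:[3], d:[2]  free=[FFFF............]
after unlink(a) → c:[3], d:[2]  free=[..FF............]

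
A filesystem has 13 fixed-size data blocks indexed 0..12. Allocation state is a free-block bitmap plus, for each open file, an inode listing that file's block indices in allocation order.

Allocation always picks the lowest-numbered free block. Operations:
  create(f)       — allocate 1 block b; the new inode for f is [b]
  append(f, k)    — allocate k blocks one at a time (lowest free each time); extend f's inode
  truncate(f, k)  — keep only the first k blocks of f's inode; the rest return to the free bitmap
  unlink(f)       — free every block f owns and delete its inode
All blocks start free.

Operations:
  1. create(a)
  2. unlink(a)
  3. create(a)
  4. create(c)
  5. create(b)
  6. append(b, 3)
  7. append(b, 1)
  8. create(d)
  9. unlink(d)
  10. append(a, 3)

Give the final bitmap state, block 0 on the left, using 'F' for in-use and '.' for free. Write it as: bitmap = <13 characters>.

bitmap = FFFFFFFFFF...

  1. create(a)  ⇒  F............  {a→[0]}
  2. unlink(a)  ⇒  .............  {}
  3. create(a)  ⇒  F............  {a→[0]}
  4. create(c)  ⇒  FF...........  {a→[0]; c→[1]}
  5. create(b)  ⇒  FFF..........  {a→[0]; b→[2]; c→[1]}
  6. append(b, 3)  ⇒  FFFFFF.......  {a→[0]; b→[2, 3, 4, 5]; c→[1]}
  7. append(b, 1)  ⇒  FFFFFFF......  {a→[0]; b→[2, 3, 4, 5, 6]; c→[1]}
  8. create(d)  ⇒  FFFFFFFF.....  {a→[0]; b→[2, 3, 4, 5, 6]; c→[1]; d→[7]}
  9. unlink(d)  ⇒  FFFFFFF......  {a→[0]; b→[2, 3, 4, 5, 6]; c→[1]}
  10. append(a, 3)  ⇒  FFFFFFFFFF...  {a→[0, 7, 8, 9]; b→[2, 3, 4, 5, 6]; c→[1]}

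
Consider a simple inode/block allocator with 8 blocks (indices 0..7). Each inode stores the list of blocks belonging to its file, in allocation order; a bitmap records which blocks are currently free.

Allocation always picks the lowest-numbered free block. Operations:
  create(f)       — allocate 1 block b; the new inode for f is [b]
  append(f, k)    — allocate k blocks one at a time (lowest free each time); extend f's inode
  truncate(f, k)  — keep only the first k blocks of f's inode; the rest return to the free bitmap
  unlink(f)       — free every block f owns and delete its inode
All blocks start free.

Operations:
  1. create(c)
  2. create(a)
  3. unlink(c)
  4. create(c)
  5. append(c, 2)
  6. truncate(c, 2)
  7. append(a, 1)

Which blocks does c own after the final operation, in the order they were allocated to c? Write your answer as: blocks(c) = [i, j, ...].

after create(c) → c:[0]  free=[F.......]
after create(a) → a:[1], c:[0]  free=[FF......]
after unlink(c) → a:[1]  free=[.F......]
after create(c) → a:[1], c:[0]  free=[FF......]
after append(c, 2) → a:[1], c:[0, 2, 3]  free=[FFFF....]
after truncate(c, 2) → a:[1], c:[0, 2]  free=[FFF.....]
after append(a, 1) → a:[1, 3], c:[0, 2]  free=[FFFF....]

blocks(c) = [0, 2]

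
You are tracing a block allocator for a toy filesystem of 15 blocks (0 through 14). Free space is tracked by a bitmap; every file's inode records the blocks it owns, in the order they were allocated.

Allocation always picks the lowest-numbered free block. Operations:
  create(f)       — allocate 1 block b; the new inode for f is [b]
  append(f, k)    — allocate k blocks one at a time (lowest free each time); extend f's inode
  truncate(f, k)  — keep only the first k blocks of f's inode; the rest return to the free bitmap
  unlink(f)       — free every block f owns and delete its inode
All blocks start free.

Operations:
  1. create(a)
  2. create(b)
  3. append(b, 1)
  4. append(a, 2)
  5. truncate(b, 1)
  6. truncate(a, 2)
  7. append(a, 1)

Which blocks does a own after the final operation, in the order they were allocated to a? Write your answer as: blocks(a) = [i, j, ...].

blocks(a) = [0, 3, 2]

  1. create(a)  ⇒  F..............  {a→[0]}
  2. create(b)  ⇒  FF.............  {a→[0]; b→[1]}
  3. append(b, 1)  ⇒  FFF............  {a→[0]; b→[1, 2]}
  4. append(a, 2)  ⇒  FFFFF..........  {a→[0, 3, 4]; b→[1, 2]}
  5. truncate(b, 1)  ⇒  FF.FF..........  {a→[0, 3, 4]; b→[1]}
  6. truncate(a, 2)  ⇒  FF.F...........  {a→[0, 3]; b→[1]}
  7. append(a, 1)  ⇒  FFFF...........  {a→[0, 3, 2]; b→[1]}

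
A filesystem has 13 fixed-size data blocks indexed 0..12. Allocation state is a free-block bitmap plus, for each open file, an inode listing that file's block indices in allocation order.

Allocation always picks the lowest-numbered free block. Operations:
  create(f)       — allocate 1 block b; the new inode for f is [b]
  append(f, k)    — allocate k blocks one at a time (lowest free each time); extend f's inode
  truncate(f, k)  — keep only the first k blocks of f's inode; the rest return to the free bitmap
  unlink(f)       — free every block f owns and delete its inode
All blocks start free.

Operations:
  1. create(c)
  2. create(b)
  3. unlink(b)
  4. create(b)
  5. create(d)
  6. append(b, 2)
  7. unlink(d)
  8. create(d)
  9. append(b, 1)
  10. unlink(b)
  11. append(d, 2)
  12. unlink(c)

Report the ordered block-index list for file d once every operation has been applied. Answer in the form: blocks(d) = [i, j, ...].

[1] create(c) — c=0 (map F............)
[2] create(b) — b=1 c=0 (map FF...........)
[3] unlink(b) — c=0 (map F............)
[4] create(b) — b=1 c=0 (map FF...........)
[5] create(d) — b=1 c=0 d=2 (map FFF..........)
[6] append(b, 2) — b=1,3,4 c=0 d=2 (map FFFFF........)
[7] unlink(d) — b=1,3,4 c=0 (map FF.FF........)
[8] create(d) — b=1,3,4 c=0 d=2 (map FFFFF........)
[9] append(b, 1) — b=1,3,4,5 c=0 d=2 (map FFFFFF.......)
[10] unlink(b) — c=0 d=2 (map F.F..........)
[11] append(d, 2) — c=0 d=2,1,3 (map FFFF.........)
[12] unlink(c) — d=2,1,3 (map .FFF.........)

blocks(d) = [2, 1, 3]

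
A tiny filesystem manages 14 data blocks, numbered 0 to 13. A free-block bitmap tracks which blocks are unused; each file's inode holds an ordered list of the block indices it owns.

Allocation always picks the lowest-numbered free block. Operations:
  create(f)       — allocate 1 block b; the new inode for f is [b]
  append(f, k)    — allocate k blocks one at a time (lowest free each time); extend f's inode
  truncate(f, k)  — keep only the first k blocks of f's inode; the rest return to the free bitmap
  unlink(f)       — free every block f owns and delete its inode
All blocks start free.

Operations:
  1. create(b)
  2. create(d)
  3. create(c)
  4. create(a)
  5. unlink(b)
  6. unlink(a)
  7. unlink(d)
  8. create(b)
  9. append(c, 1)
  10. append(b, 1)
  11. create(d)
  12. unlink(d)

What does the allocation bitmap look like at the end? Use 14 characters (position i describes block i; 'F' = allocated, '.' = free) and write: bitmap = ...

  1. create(b)  ⇒  F.............  {b→[0]}
  2. create(d)  ⇒  FF............  {b→[0]; d→[1]}
  3. create(c)  ⇒  FFF...........  {b→[0]; c→[2]; d→[1]}
  4. create(a)  ⇒  FFFF..........  {a→[3]; b→[0]; c→[2]; d→[1]}
  5. unlink(b)  ⇒  .FFF..........  {a→[3]; c→[2]; d→[1]}
  6. unlink(a)  ⇒  .FF...........  {c→[2]; d→[1]}
  7. unlink(d)  ⇒  ..F...........  {c→[2]}
  8. create(b)  ⇒  F.F...........  {b→[0]; c→[2]}
  9. append(c, 1)  ⇒  FFF...........  {b→[0]; c→[2, 1]}
  10. append(b, 1)  ⇒  FFFF..........  {b→[0, 3]; c→[2, 1]}
  11. create(d)  ⇒  FFFFF.........  {b→[0, 3]; c→[2, 1]; d→[4]}
  12. unlink(d)  ⇒  FFFF..........  {b→[0, 3]; c→[2, 1]}

bitmap = FFFF..........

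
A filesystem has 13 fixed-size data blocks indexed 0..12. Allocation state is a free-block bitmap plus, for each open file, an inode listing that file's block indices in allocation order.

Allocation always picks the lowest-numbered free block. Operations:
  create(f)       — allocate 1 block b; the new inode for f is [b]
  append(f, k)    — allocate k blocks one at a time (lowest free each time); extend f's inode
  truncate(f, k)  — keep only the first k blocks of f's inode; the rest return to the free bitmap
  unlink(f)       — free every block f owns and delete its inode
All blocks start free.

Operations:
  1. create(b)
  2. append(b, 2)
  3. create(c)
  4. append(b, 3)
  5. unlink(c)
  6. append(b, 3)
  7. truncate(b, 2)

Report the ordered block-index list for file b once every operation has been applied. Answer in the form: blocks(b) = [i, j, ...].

after create(b) → b:[0]  free=[F............]
after append(b, 2) → b:[0, 1, 2]  free=[FFF..........]
after create(c) → b:[0, 1, 2], c:[3]  free=[FFFF.........]
after append(b, 3) → b:[0, 1, 2, 4, 5, 6], c:[3]  free=[FFFFFFF......]
after unlink(c) → b:[0, 1, 2, 4, 5, 6]  free=[FFF.FFF......]
after append(b, 3) → b:[0, 1, 2, 4, 5, 6, 3, 7, 8]  free=[FFFFFFFFF....]
after truncate(b, 2) → b:[0, 1]  free=[FF...........]

blocks(b) = [0, 1]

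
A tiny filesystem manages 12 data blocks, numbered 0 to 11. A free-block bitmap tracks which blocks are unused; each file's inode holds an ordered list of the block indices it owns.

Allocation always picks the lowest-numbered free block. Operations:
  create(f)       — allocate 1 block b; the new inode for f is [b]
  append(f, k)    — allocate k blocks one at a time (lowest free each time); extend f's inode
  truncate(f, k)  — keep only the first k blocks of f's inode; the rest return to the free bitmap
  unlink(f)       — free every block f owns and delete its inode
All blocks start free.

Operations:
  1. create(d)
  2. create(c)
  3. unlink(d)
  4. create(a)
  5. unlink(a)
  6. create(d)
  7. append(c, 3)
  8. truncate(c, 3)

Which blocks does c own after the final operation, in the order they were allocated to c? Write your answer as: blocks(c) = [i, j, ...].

blocks(c) = [1, 2, 3]

[1] create(d) — d=0 (map F...........)
[2] create(c) — c=1 d=0 (map FF..........)
[3] unlink(d) — c=1 (map .F..........)
[4] create(a) — a=0 c=1 (map FF..........)
[5] unlink(a) — c=1 (map .F..........)
[6] create(d) — c=1 d=0 (map FF..........)
[7] append(c, 3) — c=1,2,3,4 d=0 (map FFFFF.......)
[8] truncate(c, 3) — c=1,2,3 d=0 (map FFFF........)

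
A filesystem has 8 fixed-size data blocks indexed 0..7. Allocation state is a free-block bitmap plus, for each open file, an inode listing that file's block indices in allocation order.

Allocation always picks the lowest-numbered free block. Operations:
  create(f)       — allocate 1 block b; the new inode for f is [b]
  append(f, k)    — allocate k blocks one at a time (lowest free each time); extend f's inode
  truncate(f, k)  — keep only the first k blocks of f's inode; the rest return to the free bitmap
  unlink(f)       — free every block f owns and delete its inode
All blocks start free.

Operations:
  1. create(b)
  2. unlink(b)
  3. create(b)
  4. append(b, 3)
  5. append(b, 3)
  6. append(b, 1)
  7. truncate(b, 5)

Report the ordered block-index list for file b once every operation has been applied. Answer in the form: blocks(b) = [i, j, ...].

blocks(b) = [0, 1, 2, 3, 4]

after create(b) → b:[0]  free=[F.......]
after unlink(b) →   free=[........]
after create(b) → b:[0]  free=[F.......]
after append(b, 3) → b:[0, 1, 2, 3]  free=[FFFF....]
after append(b, 3) → b:[0, 1, 2, 3, 4, 5, 6]  free=[FFFFFFF.]
after append(b, 1) → b:[0, 1, 2, 3, 4, 5, 6, 7]  free=[FFFFFFFF]
after truncate(b, 5) → b:[0, 1, 2, 3, 4]  free=[FFFFF...]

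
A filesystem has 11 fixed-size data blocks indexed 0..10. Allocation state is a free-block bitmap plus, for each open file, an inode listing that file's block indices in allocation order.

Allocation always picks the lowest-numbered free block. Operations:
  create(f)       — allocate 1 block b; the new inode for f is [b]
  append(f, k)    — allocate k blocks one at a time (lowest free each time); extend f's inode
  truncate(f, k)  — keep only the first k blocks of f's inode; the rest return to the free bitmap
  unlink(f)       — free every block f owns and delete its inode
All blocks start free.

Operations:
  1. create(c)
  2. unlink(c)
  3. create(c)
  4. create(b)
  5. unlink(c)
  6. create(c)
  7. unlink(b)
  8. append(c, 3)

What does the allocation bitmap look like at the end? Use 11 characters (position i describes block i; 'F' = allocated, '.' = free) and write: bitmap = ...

create(c): bitmap=F.......... | c=[0]
unlink(c): bitmap=........... | 
create(c): bitmap=F.......... | c=[0]
create(b): bitmap=FF......... | b=[1] c=[0]
unlink(c): bitmap=.F......... | b=[1]
create(c): bitmap=FF......... | b=[1] c=[0]
unlink(b): bitmap=F.......... | c=[0]
append(c, 3): bitmap=FFFF....... | c=[0, 1, 2, 3]

bitmap = FFFF.......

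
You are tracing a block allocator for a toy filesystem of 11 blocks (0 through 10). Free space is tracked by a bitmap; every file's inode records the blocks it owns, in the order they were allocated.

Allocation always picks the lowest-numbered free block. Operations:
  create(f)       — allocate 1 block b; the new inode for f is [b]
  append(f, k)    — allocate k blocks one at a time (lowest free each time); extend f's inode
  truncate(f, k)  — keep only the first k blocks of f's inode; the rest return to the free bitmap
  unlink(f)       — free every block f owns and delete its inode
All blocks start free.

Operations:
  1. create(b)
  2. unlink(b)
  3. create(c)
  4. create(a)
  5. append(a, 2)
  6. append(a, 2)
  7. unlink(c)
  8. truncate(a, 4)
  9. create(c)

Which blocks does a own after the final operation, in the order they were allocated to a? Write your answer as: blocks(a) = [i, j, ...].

blocks(a) = [1, 2, 3, 4]

  1. create(b)  ⇒  F..........  {b→[0]}
  2. unlink(b)  ⇒  ...........  {}
  3. create(c)  ⇒  F..........  {c→[0]}
  4. create(a)  ⇒  FF.........  {a→[1]; c→[0]}
  5. append(a, 2)  ⇒  FFFF.......  {a→[1, 2, 3]; c→[0]}
  6. append(a, 2)  ⇒  FFFFFF.....  {a→[1, 2, 3, 4, 5]; c→[0]}
  7. unlink(c)  ⇒  .FFFFF.....  {a→[1, 2, 3, 4, 5]}
  8. truncate(a, 4)  ⇒  .FFFF......  {a→[1, 2, 3, 4]}
  9. create(c)  ⇒  FFFFF......  {a→[1, 2, 3, 4]; c→[0]}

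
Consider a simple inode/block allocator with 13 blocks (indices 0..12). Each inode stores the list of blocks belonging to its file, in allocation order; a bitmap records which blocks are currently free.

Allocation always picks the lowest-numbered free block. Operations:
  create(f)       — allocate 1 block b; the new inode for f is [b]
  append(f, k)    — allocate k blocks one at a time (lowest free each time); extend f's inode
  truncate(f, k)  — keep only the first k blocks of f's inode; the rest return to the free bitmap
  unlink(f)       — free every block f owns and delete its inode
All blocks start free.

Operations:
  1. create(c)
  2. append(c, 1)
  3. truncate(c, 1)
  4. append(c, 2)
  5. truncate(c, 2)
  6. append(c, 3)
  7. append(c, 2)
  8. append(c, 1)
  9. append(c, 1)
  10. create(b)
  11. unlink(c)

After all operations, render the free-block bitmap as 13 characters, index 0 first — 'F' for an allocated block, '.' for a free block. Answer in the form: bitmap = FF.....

after create(c) → c:[0]  free=[F............]
after append(c, 1) → c:[0, 1]  free=[FF...........]
after truncate(c, 1) → c:[0]  free=[F............]
after append(c, 2) → c:[0, 1, 2]  free=[FFF..........]
after truncate(c, 2) → c:[0, 1]  free=[FF...........]
after append(c, 3) → c:[0, 1, 2, 3, 4]  free=[FFFFF........]
after append(c, 2) → c:[0, 1, 2, 3, 4, 5, 6]  free=[FFFFFFF......]
after append(c, 1) → c:[0, 1, 2, 3, 4, 5, 6, 7]  free=[FFFFFFFF.....]
after append(c, 1) → c:[0, 1, 2, 3, 4, 5, 6, 7, 8]  free=[FFFFFFFFF....]
after create(b) → b:[9], c:[0, 1, 2, 3, 4, 5, 6, 7, 8]  free=[FFFFFFFFFF...]
after unlink(c) → b:[9]  free=[.........F...]

bitmap = .........F...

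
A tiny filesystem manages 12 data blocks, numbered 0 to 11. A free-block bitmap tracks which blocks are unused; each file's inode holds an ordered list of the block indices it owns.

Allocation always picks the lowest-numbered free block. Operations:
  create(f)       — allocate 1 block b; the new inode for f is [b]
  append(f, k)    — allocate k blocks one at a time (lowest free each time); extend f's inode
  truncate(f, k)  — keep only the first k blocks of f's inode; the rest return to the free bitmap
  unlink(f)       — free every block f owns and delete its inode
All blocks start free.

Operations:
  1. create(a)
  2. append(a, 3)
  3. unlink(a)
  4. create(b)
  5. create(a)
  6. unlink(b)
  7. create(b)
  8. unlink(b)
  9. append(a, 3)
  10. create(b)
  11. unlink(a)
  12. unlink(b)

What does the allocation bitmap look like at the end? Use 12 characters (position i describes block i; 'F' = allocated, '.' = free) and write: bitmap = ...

bitmap = ............

after create(a) → a:[0]  free=[F...........]
after append(a, 3) → a:[0, 1, 2, 3]  free=[FFFF........]
after unlink(a) →   free=[............]
after create(b) → b:[0]  free=[F...........]
after create(a) → a:[1], b:[0]  free=[FF..........]
after unlink(b) → a:[1]  free=[.F..........]
after create(b) → a:[1], b:[0]  free=[FF..........]
after unlink(b) → a:[1]  free=[.F..........]
after append(a, 3) → a:[1, 0, 2, 3]  free=[FFFF........]
after create(b) → a:[1, 0, 2, 3], b:[4]  free=[FFFFF.......]
after unlink(a) → b:[4]  free=[....F.......]
after unlink(b) →   free=[............]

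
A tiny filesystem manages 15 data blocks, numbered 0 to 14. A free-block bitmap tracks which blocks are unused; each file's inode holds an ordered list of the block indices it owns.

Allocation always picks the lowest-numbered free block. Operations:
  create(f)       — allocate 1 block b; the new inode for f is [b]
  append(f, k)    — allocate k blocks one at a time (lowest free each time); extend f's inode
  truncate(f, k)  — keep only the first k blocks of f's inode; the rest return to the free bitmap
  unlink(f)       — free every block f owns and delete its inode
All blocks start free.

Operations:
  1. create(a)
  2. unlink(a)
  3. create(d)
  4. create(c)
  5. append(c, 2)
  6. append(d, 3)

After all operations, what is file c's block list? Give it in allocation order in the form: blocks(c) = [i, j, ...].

[1] create(a) — a=0 (map F..............)
[2] unlink(a) —  (map ...............)
[3] create(d) — d=0 (map F..............)
[4] create(c) — c=1 d=0 (map FF.............)
[5] append(c, 2) — c=1,2,3 d=0 (map FFFF...........)
[6] append(d, 3) — c=1,2,3 d=0,4,5,6 (map FFFFFFF........)

blocks(c) = [1, 2, 3]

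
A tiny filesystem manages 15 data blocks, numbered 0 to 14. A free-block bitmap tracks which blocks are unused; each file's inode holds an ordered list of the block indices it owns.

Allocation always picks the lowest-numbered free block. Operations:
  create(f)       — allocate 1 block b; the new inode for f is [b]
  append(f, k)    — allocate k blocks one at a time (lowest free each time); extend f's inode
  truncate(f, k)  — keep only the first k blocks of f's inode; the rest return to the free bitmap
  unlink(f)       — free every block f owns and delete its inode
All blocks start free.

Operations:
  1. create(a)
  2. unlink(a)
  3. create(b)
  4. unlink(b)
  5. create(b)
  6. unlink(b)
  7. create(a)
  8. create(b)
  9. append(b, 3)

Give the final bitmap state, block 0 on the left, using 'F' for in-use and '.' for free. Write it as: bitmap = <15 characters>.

bitmap = FFFFF..........

create(a): bitmap=F.............. | a=[0]
unlink(a): bitmap=............... | 
create(b): bitmap=F.............. | b=[0]
unlink(b): bitmap=............... | 
create(b): bitmap=F.............. | b=[0]
unlink(b): bitmap=............... | 
create(a): bitmap=F.............. | a=[0]
create(b): bitmap=FF............. | a=[0] b=[1]
append(b, 3): bitmap=FFFFF.......... | a=[0] b=[1, 2, 3, 4]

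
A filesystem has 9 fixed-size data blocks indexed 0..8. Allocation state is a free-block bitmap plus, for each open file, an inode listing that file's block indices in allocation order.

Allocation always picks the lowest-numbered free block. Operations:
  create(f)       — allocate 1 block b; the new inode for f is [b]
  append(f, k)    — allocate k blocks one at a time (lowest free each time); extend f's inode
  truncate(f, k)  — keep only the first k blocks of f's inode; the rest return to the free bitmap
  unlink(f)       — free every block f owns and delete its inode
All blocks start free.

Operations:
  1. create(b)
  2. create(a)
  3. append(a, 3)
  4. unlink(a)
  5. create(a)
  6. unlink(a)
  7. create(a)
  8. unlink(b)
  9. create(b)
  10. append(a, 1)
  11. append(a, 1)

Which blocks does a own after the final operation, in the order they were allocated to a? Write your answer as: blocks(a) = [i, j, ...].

[1] create(b) — b=0 (map F........)
[2] create(a) — a=1 b=0 (map FF.......)
[3] append(a, 3) — a=1,2,3,4 b=0 (map FFFFF....)
[4] unlink(a) — b=0 (map F........)
[5] create(a) — a=1 b=0 (map FF.......)
[6] unlink(a) — b=0 (map F........)
[7] create(a) — a=1 b=0 (map FF.......)
[8] unlink(b) — a=1 (map .F.......)
[9] create(b) — a=1 b=0 (map FF.......)
[10] append(a, 1) — a=1,2 b=0 (map FFF......)
[11] append(a, 1) — a=1,2,3 b=0 (map FFFF.....)

blocks(a) = [1, 2, 3]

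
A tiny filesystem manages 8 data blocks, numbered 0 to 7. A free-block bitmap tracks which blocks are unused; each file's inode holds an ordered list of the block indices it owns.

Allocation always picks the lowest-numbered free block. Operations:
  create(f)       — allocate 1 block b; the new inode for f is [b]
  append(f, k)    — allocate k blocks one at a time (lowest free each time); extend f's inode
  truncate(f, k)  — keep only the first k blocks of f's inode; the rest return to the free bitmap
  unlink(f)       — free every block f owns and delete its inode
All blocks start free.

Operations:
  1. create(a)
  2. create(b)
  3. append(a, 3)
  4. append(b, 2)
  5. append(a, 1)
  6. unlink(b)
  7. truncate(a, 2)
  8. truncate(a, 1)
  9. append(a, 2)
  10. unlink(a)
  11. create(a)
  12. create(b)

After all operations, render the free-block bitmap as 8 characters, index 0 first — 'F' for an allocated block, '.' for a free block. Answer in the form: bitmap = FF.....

bitmap = FF......

create(a): bitmap=F....... | a=[0]
create(b): bitmap=FF...... | a=[0] b=[1]
append(a, 3): bitmap=FFFFF... | a=[0, 2, 3, 4] b=[1]
append(b, 2): bitmap=FFFFFFF. | a=[0, 2, 3, 4] b=[1, 5, 6]
append(a, 1): bitmap=FFFFFFFF | a=[0, 2, 3, 4, 7] b=[1, 5, 6]
unlink(b): bitmap=F.FFF..F | a=[0, 2, 3, 4, 7]
truncate(a, 2): bitmap=F.F..... | a=[0, 2]
truncate(a, 1): bitmap=F....... | a=[0]
append(a, 2): bitmap=FFF..... | a=[0, 1, 2]
unlink(a): bitmap=........ | 
create(a): bitmap=F....... | a=[0]
create(b): bitmap=FF...... | a=[0] b=[1]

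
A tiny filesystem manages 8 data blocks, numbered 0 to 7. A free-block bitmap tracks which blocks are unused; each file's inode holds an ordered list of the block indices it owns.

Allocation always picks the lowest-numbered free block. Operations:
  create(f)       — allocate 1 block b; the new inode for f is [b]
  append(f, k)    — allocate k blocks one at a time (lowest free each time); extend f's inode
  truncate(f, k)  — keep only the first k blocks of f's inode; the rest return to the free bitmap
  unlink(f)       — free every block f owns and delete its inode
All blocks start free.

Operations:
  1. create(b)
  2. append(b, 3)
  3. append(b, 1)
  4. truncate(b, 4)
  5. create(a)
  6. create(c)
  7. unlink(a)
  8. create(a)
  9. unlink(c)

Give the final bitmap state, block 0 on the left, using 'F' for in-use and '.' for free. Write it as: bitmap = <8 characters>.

[1] create(b) — b=0 (map F.......)
[2] append(b, 3) — b=0,1,2,3 (map FFFF....)
[3] append(b, 1) — b=0,1,2,3,4 (map FFFFF...)
[4] truncate(b, 4) — b=0,1,2,3 (map FFFF....)
[5] create(a) — a=4 b=0,1,2,3 (map FFFFF...)
[6] create(c) — a=4 b=0,1,2,3 c=5 (map FFFFFF..)
[7] unlink(a) — b=0,1,2,3 c=5 (map FFFF.F..)
[8] create(a) — a=4 b=0,1,2,3 c=5 (map FFFFFF..)
[9] unlink(c) — a=4 b=0,1,2,3 (map FFFFF...)

bitmap = FFFFF...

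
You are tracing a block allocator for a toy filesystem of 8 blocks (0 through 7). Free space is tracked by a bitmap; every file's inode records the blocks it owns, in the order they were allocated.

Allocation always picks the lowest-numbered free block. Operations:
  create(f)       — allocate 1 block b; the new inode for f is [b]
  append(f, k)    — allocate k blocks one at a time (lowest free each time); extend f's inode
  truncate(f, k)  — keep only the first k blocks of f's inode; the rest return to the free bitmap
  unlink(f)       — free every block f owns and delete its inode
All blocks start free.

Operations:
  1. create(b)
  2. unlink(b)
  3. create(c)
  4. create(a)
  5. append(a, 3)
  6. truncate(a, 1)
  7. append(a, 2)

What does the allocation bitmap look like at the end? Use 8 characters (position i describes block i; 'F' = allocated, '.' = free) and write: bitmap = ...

[1] create(b) — b=0 (map F.......)
[2] unlink(b) —  (map ........)
[3] create(c) — c=0 (map F.......)
[4] create(a) — a=1 c=0 (map FF......)
[5] append(a, 3) — a=1,2,3,4 c=0 (map FFFFF...)
[6] truncate(a, 1) — a=1 c=0 (map FF......)
[7] append(a, 2) — a=1,2,3 c=0 (map FFFF....)

bitmap = FFFF....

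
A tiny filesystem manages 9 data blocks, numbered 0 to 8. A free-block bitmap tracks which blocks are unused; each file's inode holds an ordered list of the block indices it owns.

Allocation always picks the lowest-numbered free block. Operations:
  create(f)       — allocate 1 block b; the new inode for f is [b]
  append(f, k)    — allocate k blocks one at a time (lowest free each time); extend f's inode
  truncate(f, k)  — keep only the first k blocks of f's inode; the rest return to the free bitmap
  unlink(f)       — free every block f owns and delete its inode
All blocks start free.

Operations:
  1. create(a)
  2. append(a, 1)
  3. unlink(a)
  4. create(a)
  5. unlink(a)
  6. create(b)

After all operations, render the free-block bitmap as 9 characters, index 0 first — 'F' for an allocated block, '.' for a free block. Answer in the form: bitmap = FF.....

create(a): bitmap=F........ | a=[0]
append(a, 1): bitmap=FF....... | a=[0, 1]
unlink(a): bitmap=......... | 
create(a): bitmap=F........ | a=[0]
unlink(a): bitmap=......... | 
create(b): bitmap=F........ | b=[0]

bitmap = F........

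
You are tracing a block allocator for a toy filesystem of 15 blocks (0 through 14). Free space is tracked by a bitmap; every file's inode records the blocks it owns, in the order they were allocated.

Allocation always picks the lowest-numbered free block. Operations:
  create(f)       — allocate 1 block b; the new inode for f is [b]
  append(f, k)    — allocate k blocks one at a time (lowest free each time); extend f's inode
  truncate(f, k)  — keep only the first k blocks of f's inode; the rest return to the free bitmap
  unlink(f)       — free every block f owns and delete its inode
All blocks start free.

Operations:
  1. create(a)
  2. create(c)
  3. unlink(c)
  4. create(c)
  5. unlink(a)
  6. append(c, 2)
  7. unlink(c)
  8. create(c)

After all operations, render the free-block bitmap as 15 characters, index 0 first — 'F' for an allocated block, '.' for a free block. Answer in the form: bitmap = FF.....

bitmap = F..............

  1. create(a)  ⇒  F..............  {a→[0]}
  2. create(c)  ⇒  FF.............  {a→[0]; c→[1]}
  3. unlink(c)  ⇒  F..............  {a→[0]}
  4. create(c)  ⇒  FF.............  {a→[0]; c→[1]}
  5. unlink(a)  ⇒  .F.............  {c→[1]}
  6. append(c, 2)  ⇒  FFF............  {c→[1, 0, 2]}
  7. unlink(c)  ⇒  ...............  {}
  8. create(c)  ⇒  F..............  {c→[0]}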